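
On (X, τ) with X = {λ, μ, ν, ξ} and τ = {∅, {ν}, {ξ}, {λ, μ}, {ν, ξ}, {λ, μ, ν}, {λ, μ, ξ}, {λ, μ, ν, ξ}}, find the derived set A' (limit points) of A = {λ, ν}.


A' = {μ}

For each x ∈ X, list the open sets U ∈ τ with x ∈ U, then check whether U ∩ (A ∖ {x}) ≠ ∅ for every such U.
  x = λ: open {λ, μ} ∋ x has {λ, μ} ∩ (A ∖ {λ}) = ∅, so x is NOT a limit point.
  x = μ: opens ∋ x are {λ, μ}, {λ, μ, ν}, {λ, μ, ξ}, {λ, μ, ν, ξ}; each meets A ∖ {μ}, so x IS a limit point.
  x = ν: open {ν} ∋ x has {ν} ∩ (A ∖ {ν}) = ∅, so x is NOT a limit point.
  x = ξ: open {ξ} ∋ x has {ξ} ∩ (A ∖ {ξ}) = ∅, so x is NOT a limit point.
Collecting: A' = {μ}.


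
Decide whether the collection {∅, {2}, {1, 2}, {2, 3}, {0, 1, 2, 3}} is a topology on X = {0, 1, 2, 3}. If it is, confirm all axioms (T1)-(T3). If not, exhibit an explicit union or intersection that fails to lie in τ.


τ is NOT a topology on X.

Axiom (T1): ∅ ∈ τ? Yes; X ∈ τ? Yes.
Axiom (T2/T3): check pairwise unions and intersections of members of τ.
Counterexample for (T2): {1, 2} ∪ {2, 3} = {1, 2, 3} ∉ τ. Therefore τ is NOT a topology.


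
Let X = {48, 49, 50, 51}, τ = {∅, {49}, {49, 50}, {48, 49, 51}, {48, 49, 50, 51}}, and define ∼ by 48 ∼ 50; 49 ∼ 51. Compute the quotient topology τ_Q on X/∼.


X/∼ = {[48=50], [49=51]}; |τ_Q| = 2.

Equivalence classes: [48=50], [49=51].
Quotient map π: X → X/∼ sends 48 ↦ [48=50], 49 ↦ [49=51], 50 ↦ [48=50], 51 ↦ [49=51].
For each subset V ⊆ X/∼, compute π^{-1}(V) ⊆ X and check whether π^{-1}(V) ∈ τ. V is open in τ_Q iff π^{-1}(V) ∈ τ.
  V = {}: π^{-1}(V) = ∅ ∈ τ ✓.
  V = {[48=50]}: π^{-1}(V) = {48, 50} ∉ τ ✗.
  V = {[49=51]}: π^{-1}(V) = {49, 51} ∉ τ ✗.
  V = {[48=50], [49=51]}: π^{-1}(V) = {48, 49, 50, 51} ∈ τ ✓.
Open sets in the quotient: τ_Q = {{}, {[48=50], [49=51]}} (2 elements).


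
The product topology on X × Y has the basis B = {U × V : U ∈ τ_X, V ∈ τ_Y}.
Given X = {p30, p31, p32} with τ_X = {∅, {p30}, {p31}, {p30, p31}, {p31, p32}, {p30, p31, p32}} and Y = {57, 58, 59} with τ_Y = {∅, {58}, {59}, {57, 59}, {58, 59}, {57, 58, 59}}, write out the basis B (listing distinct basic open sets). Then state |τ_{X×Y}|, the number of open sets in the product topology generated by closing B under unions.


Basis B = {∅ × ∅, {p30} × {58}, {p30} × {59}, {p31} × {58}, {p31} × {59}, {p30} × {57, 59}, {p30} × {58, 59}, {p30, p31} × {58}, {p30, p31} × {59}, {p31} × {57, 59}, {p31} × {58, 59}, {p31, p32} × {58}, {p31, p32} × {59}, {p30} × {57, 58, 59}, {p30, p31, p32} × {58}, {p30, p31, p32} × {59}, {p31} × {57, 58, 59}, {p30, p31} × {57, 59}, {p30, p31} × {58, 59}, {p31, p32} × {57, 59}, {p31, p32} × {58, 59}, {p30, p31} × {57, 58, 59}, {p30, p31, p32} × {57, 59}, {p30, p31, p32} × {58, 59}, {p31, p32} × {57, 58, 59}, {p30, p31, p32} × {57, 58, 59}}; |τ_{X×Y}| = 108.

Enumerate products U × V with U ∈ τ_X, V ∈ τ_Y (deduplicated):
  ∅ × ∅ = {} (∅)
  {p30} × {58} = {(p30,58)}
  {p30} × {59} = {(p30,59)}
  {p31} × {58} = {(p31,58)}
  {p31} × {59} = {(p31,59)}
  {p30} × {57, 59} = {(p30,57), (p30,59)}
  {p30} × {58, 59} = {(p30,58), (p30,59)}
  {p30, p31} × {58} = {(p30,58), (p31,58)}
  {p30, p31} × {59} = {(p30,59), (p31,59)}
  {p31} × {57, 59} = {(p31,57), (p31,59)}
  {p31} × {58, 59} = {(p31,58), (p31,59)}
  {p31, p32} × {58} = {(p31,58), (p32,58)}
  {p31, p32} × {59} = {(p31,59), (p32,59)}
  {p30} × {57, 58, 59} = {(p30,57), (p30,58), (p30,59)}
  {p30, p31, p32} × {58} = {(p30,58), (p31,58), (p32,58)}
  {p30, p31, p32} × {59} = {(p30,59), (p31,59), (p32,59)}
  {p31} × {57, 58, 59} = {(p31,57), (p31,58), (p31,59)}
  {p30, p31} × {57, 59} = {(p30,57), (p30,59), (p31,57), (p31,59)}
  {p30, p31} × {58, 59} = {(p30,58), (p30,59), (p31,58), (p31,59)}
  {p31, p32} × {57, 59} = {(p31,57), (p31,59), (p32,57), (p32,59)}
  {p31, p32} × {58, 59} = {(p31,58), (p31,59), (p32,58), (p32,59)}
  {p30, p31} × {57, 58, 59} = {(p30,57), (p30,58), (p30,59), (p31,57), (p31,58), (p31,59)}
  {p30, p31, p32} × {57, 59} = {(p30,57), (p30,59), (p31,57), (p31,59), (p32,57), (p32,59)}
  {p30, p31, p32} × {58, 59} = {(p30,58), (p30,59), (p31,58), (p31,59), (p32,58), (p32,59)}
  {p31, p32} × {57, 58, 59} = {(p31,57), (p31,58), (p31,59), (p32,57), (p32,58), (p32,59)}
  {p30, p31, p32} × {57, 58, 59} = {(p30,57), (p30,58), (p30,59), (p31,57), (p31,58), (p31,59), (p32,57), (p32,58), (p32,59)}
These 26 distinct sets form the basis B.
Close under arbitrary unions to get τ_{X×Y}; counting gives |τ_{X×Y}| = 108.


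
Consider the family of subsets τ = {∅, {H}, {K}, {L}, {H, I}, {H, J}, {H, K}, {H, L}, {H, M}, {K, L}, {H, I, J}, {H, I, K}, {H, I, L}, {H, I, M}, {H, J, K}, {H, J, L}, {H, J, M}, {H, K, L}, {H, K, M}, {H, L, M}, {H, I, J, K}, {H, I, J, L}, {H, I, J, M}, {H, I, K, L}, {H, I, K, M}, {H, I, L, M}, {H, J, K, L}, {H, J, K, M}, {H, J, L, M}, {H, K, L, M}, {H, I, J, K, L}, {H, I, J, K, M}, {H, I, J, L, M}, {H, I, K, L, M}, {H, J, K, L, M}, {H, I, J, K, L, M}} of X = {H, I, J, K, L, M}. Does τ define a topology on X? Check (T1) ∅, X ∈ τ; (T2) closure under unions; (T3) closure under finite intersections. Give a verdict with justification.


τ IS a topology on X.

Axiom (T1): ∅ ∈ τ? Yes; X ∈ τ? Yes.
Axiom (T2/T3): check pairwise unions and intersections of members of τ.
All pairwise intersections and unions checked — each lies in τ. Therefore τ satisfies (T1), (T2), (T3): it IS a topology on X.


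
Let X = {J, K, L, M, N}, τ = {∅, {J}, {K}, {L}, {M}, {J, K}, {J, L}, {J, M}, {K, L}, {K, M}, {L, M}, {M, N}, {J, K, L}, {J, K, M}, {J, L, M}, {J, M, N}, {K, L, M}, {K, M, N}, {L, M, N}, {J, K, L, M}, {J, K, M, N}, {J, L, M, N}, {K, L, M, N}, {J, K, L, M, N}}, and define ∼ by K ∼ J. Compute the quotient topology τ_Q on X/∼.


X/∼ = {[J=K], [L], [M], [N]}; |τ_Q| = 12.

Equivalence classes: [J=K], [L], [M], [N].
Quotient map π: X → X/∼ sends J ↦ [J=K], K ↦ [J=K], L ↦ [L], M ↦ [M], N ↦ [N].
For each subset V ⊆ X/∼, compute π^{-1}(V) ⊆ X and check whether π^{-1}(V) ∈ τ. V is open in τ_Q iff π^{-1}(V) ∈ τ.
  V = {}: π^{-1}(V) = ∅ ∈ τ ✓.
  V = {[J=K]}: π^{-1}(V) = {J, K} ∈ τ ✓.
  V = {[L]}: π^{-1}(V) = {L} ∈ τ ✓.
  V = {[J=K], [L]}: π^{-1}(V) = {J, K, L} ∈ τ ✓.
  V = {[M]}: π^{-1}(V) = {M} ∈ τ ✓.
  V = {[J=K], [M]}: π^{-1}(V) = {J, K, M} ∈ τ ✓.
  V = {[L], [M]}: π^{-1}(V) = {L, M} ∈ τ ✓.
  V = {[J=K], [L], [M]}: π^{-1}(V) = {J, K, L, M} ∈ τ ✓.
  V = {[N]}: π^{-1}(V) = {N} ∉ τ ✗.
  V = {[J=K], [N]}: π^{-1}(V) = {J, K, N} ∉ τ ✗.
  V = {[L], [N]}: π^{-1}(V) = {L, N} ∉ τ ✗.
  V = {[J=K], [L], [N]}: π^{-1}(V) = {J, K, L, N} ∉ τ ✗.
  V = {[M], [N]}: π^{-1}(V) = {M, N} ∈ τ ✓.
  V = {[J=K], [M], [N]}: π^{-1}(V) = {J, K, M, N} ∈ τ ✓.
  V = {[L], [M], [N]}: π^{-1}(V) = {L, M, N} ∈ τ ✓.
  V = {[J=K], [L], [M], [N]}: π^{-1}(V) = {J, K, L, M, N} ∈ τ ✓.
Open sets in the quotient: τ_Q = {{}, {[J=K]}, {[L]}, {[J=K], [L]}, {[M]}, {[J=K], [M]}, {[L], [M]}, {[J=K], [L], [M]}, {[M], [N]}, {[J=K], [M], [N]}, {[L], [M], [N]}, {[J=K], [L], [M], [N]}} (12 elements).


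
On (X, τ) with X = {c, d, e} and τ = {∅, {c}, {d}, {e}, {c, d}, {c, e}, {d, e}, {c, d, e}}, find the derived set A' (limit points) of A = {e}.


A' = ∅

For each x ∈ X, list the open sets U ∈ τ with x ∈ U, then check whether U ∩ (A ∖ {x}) ≠ ∅ for every such U.
  x = c: open {c} ∋ x has {c} ∩ (A ∖ {c}) = ∅, so x is NOT a limit point.
  x = d: open {d} ∋ x has {d} ∩ (A ∖ {d}) = ∅, so x is NOT a limit point.
  x = e: open {e} ∋ x has {e} ∩ (A ∖ {e}) = ∅, so x is NOT a limit point.
Collecting: A' = ∅.


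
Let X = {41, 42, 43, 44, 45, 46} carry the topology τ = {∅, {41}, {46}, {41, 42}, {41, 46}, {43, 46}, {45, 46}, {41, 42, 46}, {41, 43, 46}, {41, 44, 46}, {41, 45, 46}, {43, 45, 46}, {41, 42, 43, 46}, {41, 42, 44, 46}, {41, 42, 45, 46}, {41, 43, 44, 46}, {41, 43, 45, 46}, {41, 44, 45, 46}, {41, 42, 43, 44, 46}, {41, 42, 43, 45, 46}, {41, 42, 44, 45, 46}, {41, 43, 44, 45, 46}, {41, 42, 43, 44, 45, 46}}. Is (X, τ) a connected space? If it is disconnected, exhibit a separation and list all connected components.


(X, τ) is connected.

Find clopen sets (U ∈ τ with X ∖ U ∈ τ):
  U = ∅, X ∖ U = {41, 42, 43, 44, 45, 46} — both open, so U is clopen.
  U = {41, 42, 43, 44, 45, 46}, X ∖ U = ∅ — both open, so U is clopen.
Only trivial clopens (∅ and X) exist, so (X, τ) is connected.
Compute connected components by grouping points that agree on all clopens:
  component: {41, 42, 43, 44, 45, 46}


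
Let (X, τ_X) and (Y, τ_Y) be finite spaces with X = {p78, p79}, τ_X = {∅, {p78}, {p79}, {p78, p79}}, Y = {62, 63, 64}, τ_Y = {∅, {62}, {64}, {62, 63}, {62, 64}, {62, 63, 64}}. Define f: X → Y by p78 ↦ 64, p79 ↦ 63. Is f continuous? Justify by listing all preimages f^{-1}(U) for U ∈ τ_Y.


f IS continuous.

Compute f^{-1}(U) for each U ∈ τ_Y:
  U = ∅: f^{-1}(U) = ∅ ∈ τ_X ✓.
  U = {62}: f^{-1}(U) = ∅ ∈ τ_X ✓.
  U = {64}: f^{-1}(U) = {p78} ∈ τ_X ✓.
  U = {62, 63}: f^{-1}(U) = {p79} ∈ τ_X ✓.
  U = {62, 64}: f^{-1}(U) = {p78} ∈ τ_X ✓.
  U = {62, 63, 64}: f^{-1}(U) = {p78, p79} ∈ τ_X ✓.
Every preimage lies in τ_X, so f IS continuous.


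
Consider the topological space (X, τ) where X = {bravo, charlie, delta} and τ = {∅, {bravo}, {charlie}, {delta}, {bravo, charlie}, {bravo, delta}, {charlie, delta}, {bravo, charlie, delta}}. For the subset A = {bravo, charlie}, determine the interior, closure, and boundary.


int(A) = {bravo, charlie}, cl(A) = {bravo, charlie}, ∂A = ∅.

Closed sets in (X, τ) are complements of opens:
  closed(X, τ) = {∅, {bravo}, {charlie}, {delta}, {bravo, charlie}, {bravo, delta}, {charlie, delta}, {bravo, charlie, delta}}.
int(A) = ⋃ {U ∈ τ : U ⊆ A}. Opens contained in A: ∅, {bravo}, {charlie}, {bravo, charlie}.
Taking the union of these: int(A) = {bravo, charlie}.
cl(A) = ⋂ {C closed : A ⊆ C}. Closed sets containing A: {bravo, charlie}, {bravo, charlie, delta}.
Intersecting these: cl(A) = {bravo, charlie}.
∂A = cl(A) ∖ int(A) = {bravo, charlie} ∖ {bravo, charlie} = ∅.


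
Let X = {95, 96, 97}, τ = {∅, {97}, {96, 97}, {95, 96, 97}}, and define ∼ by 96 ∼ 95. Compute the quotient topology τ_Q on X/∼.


X/∼ = {[95=96], [97]}; |τ_Q| = 3.

Equivalence classes: [95=96], [97].
Quotient map π: X → X/∼ sends 95 ↦ [95=96], 96 ↦ [95=96], 97 ↦ [97].
For each subset V ⊆ X/∼, compute π^{-1}(V) ⊆ X and check whether π^{-1}(V) ∈ τ. V is open in τ_Q iff π^{-1}(V) ∈ τ.
  V = {}: π^{-1}(V) = ∅ ∈ τ ✓.
  V = {[95=96]}: π^{-1}(V) = {95, 96} ∉ τ ✗.
  V = {[97]}: π^{-1}(V) = {97} ∈ τ ✓.
  V = {[95=96], [97]}: π^{-1}(V) = {95, 96, 97} ∈ τ ✓.
Open sets in the quotient: τ_Q = {{}, {[97]}, {[95=96], [97]}} (3 elements).


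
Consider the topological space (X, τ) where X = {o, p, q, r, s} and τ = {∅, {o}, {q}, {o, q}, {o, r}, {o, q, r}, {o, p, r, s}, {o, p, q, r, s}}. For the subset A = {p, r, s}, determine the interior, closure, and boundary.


int(A) = ∅, cl(A) = {p, r, s}, ∂A = {p, r, s}.

Closed sets in (X, τ) are complements of opens:
  closed(X, τ) = {∅, {q}, {p, s}, {p, q, s}, {p, r, s}, {o, p, r, s}, {p, q, r, s}, {o, p, q, r, s}}.
int(A) = ⋃ {U ∈ τ : U ⊆ A}. Opens contained in A: ∅.
Taking the union of these: int(A) = ∅.
cl(A) = ⋂ {C closed : A ⊆ C}. Closed sets containing A: {p, r, s}, {o, p, r, s}, {p, q, r, s}, {o, p, q, r, s}.
Intersecting these: cl(A) = {p, r, s}.
∂A = cl(A) ∖ int(A) = {p, r, s} ∖ ∅ = {p, r, s}.


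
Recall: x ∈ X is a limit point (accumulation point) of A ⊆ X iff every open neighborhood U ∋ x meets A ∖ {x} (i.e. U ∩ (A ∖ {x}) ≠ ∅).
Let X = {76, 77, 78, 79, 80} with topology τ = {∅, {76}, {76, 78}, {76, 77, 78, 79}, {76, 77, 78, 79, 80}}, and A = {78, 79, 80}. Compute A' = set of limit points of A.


A' = {77, 79, 80}

For each x ∈ X, list the open sets U ∈ τ with x ∈ U, then check whether U ∩ (A ∖ {x}) ≠ ∅ for every such U.
  x = 76: open {76} ∋ x has {76} ∩ (A ∖ {76}) = ∅, so x is NOT a limit point.
  x = 77: opens ∋ x are {76, 77, 78, 79}, {76, 77, 78, 79, 80}; each meets A ∖ {77}, so x IS a limit point.
  x = 78: open {76, 78} ∋ x has {76, 78} ∩ (A ∖ {78}) = ∅, so x is NOT a limit point.
  x = 79: opens ∋ x are {76, 77, 78, 79}, {76, 77, 78, 79, 80}; each meets A ∖ {79}, so x IS a limit point.
  x = 80: opens ∋ x are {76, 77, 78, 79, 80}; each meets A ∖ {80}, so x IS a limit point.
Collecting: A' = {77, 79, 80}.


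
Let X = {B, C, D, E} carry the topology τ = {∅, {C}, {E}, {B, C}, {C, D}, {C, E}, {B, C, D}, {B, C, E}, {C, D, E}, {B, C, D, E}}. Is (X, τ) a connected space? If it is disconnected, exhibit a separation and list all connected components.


(X, τ) is disconnected; components = [{E}, {B, C, D}].

Find clopen sets (U ∈ τ with X ∖ U ∈ τ):
  U = ∅, X ∖ U = {B, C, D, E} — both open, so U is clopen.
  U = {E}, X ∖ U = {B, C, D} — both open, so U is clopen.
  U = {B, C, D}, X ∖ U = {E} — both open, so U is clopen.
  U = {B, C, D, E}, X ∖ U = ∅ — both open, so U is clopen.
Nontrivial clopen(s) exist: e.g. {B, C, D}. So (X, τ) is disconnected.
Compute connected components by grouping points that agree on all clopens:
  component: {E}
  component: {B, C, D}


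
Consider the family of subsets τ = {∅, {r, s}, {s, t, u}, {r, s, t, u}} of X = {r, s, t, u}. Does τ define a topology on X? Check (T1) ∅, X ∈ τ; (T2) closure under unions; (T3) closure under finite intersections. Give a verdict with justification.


τ is NOT a topology on X.

Axiom (T1): ∅ ∈ τ? Yes; X ∈ τ? Yes.
Axiom (T2/T3): check pairwise unions and intersections of members of τ.
Counterexample for (T3): {r, s} ∩ {s, t, u} = {s} ∉ τ. Therefore τ is NOT a topology.


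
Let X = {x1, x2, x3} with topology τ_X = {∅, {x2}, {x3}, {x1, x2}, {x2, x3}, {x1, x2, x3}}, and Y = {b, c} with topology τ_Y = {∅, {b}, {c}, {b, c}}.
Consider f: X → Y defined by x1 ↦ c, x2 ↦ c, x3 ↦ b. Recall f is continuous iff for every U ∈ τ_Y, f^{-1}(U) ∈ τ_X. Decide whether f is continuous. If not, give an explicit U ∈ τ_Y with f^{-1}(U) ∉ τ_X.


f IS continuous.

Compute f^{-1}(U) for each U ∈ τ_Y:
  U = ∅: f^{-1}(U) = ∅ ∈ τ_X ✓.
  U = {b}: f^{-1}(U) = {x3} ∈ τ_X ✓.
  U = {c}: f^{-1}(U) = {x1, x2} ∈ τ_X ✓.
  U = {b, c}: f^{-1}(U) = {x1, x2, x3} ∈ τ_X ✓.
Every preimage lies in τ_X, so f IS continuous.


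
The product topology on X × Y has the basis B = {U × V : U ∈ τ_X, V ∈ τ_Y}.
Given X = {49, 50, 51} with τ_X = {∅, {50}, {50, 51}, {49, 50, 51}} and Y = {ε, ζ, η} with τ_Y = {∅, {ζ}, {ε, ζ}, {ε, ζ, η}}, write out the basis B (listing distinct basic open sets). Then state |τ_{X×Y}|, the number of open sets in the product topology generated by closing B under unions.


Basis B = {∅ × ∅, {50} × {ζ}, {50} × {ε, ζ}, {50, 51} × {ζ}, {49, 50, 51} × {ζ}, {50} × {ε, ζ, η}, {50, 51} × {ε, ζ}, {49, 50, 51} × {ε, ζ}, {50, 51} × {ε, ζ, η}, {49, 50, 51} × {ε, ζ, η}}; |τ_{X×Y}| = 20.

Enumerate products U × V with U ∈ τ_X, V ∈ τ_Y (deduplicated):
  ∅ × ∅ = {} (∅)
  {50} × {ζ} = {(50,ζ)}
  {50} × {ε, ζ} = {(50,ε), (50,ζ)}
  {50, 51} × {ζ} = {(50,ζ), (51,ζ)}
  {49, 50, 51} × {ζ} = {(49,ζ), (50,ζ), (51,ζ)}
  {50} × {ε, ζ, η} = {(50,ε), (50,ζ), (50,η)}
  {50, 51} × {ε, ζ} = {(50,ε), (50,ζ), (51,ε), (51,ζ)}
  {49, 50, 51} × {ε, ζ} = {(49,ε), (49,ζ), (50,ε), (50,ζ), (51,ε), (51,ζ)}
  {50, 51} × {ε, ζ, η} = {(50,ε), (50,ζ), (50,η), (51,ε), (51,ζ), (51,η)}
  {49, 50, 51} × {ε, ζ, η} = {(49,ε), (49,ζ), (49,η), (50,ε), (50,ζ), (50,η), (51,ε), (51,ζ), (51,η)}
These 10 distinct sets form the basis B.
Close under arbitrary unions to get τ_{X×Y}; counting gives |τ_{X×Y}| = 20.


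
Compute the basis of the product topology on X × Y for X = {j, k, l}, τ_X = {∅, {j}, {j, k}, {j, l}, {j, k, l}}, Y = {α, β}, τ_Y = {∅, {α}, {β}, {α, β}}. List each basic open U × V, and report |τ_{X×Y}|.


Basis B = {∅ × ∅, {j} × {α}, {j} × {β}, {j} × {α, β}, {j, k} × {α}, {j, l} × {α}, {j, k} × {β}, {j, l} × {β}, {j, k, l} × {α}, {j, k, l} × {β}, {j, k} × {α, β}, {j, l} × {α, β}, {j, k, l} × {α, β}}; |τ_{X×Y}| = 25.

Enumerate products U × V with U ∈ τ_X, V ∈ τ_Y (deduplicated):
  ∅ × ∅ = {} (∅)
  {j} × {α} = {(j,α)}
  {j} × {β} = {(j,β)}
  {j} × {α, β} = {(j,α), (j,β)}
  {j, k} × {α} = {(j,α), (k,α)}
  {j, l} × {α} = {(j,α), (l,α)}
  {j, k} × {β} = {(j,β), (k,β)}
  {j, l} × {β} = {(j,β), (l,β)}
  {j, k, l} × {α} = {(j,α), (k,α), (l,α)}
  {j, k, l} × {β} = {(j,β), (k,β), (l,β)}
  {j, k} × {α, β} = {(j,α), (j,β), (k,α), (k,β)}
  {j, l} × {α, β} = {(j,α), (j,β), (l,α), (l,β)}
  {j, k, l} × {α, β} = {(j,α), (j,β), (k,α), (k,β), (l,α), (l,β)}
These 13 distinct sets form the basis B.
Close under arbitrary unions to get τ_{X×Y}; counting gives |τ_{X×Y}| = 25.


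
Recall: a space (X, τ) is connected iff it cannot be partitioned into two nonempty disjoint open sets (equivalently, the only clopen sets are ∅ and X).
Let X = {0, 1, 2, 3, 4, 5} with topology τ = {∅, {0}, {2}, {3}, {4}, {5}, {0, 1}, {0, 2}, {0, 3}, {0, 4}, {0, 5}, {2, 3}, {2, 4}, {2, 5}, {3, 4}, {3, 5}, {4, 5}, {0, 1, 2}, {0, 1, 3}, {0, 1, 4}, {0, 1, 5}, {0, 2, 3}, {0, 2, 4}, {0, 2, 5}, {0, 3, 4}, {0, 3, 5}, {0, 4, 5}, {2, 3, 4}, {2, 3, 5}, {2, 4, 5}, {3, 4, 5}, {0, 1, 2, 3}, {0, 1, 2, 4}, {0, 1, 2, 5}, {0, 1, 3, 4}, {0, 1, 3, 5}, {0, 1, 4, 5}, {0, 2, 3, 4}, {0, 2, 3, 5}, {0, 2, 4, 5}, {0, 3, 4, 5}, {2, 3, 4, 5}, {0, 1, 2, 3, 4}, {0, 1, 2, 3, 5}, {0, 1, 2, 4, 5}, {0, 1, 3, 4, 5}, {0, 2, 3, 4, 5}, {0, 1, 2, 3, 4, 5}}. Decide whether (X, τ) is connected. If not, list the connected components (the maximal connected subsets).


(X, τ) is disconnected; components = [{2}, {3}, {4}, {5}, {0, 1}].

Find clopen sets (U ∈ τ with X ∖ U ∈ τ):
  U = ∅, X ∖ U = {0, 1, 2, 3, 4, 5} — both open, so U is clopen.
  U = {2}, X ∖ U = {0, 1, 3, 4, 5} — both open, so U is clopen.
  U = {3}, X ∖ U = {0, 1, 2, 4, 5} — both open, so U is clopen.
  U = {4}, X ∖ U = {0, 1, 2, 3, 5} — both open, so U is clopen.
  U = {5}, X ∖ U = {0, 1, 2, 3, 4} — both open, so U is clopen.
  U = {0, 1}, X ∖ U = {2, 3, 4, 5} — both open, so U is clopen.
  U = {2, 3}, X ∖ U = {0, 1, 4, 5} — both open, so U is clopen.
  U = {2, 4}, X ∖ U = {0, 1, 3, 5} — both open, so U is clopen.
  U = {2, 5}, X ∖ U = {0, 1, 3, 4} — both open, so U is clopen.
  U = {3, 4}, X ∖ U = {0, 1, 2, 5} — both open, so U is clopen.
  U = {3, 5}, X ∖ U = {0, 1, 2, 4} — both open, so U is clopen.
  U = {4, 5}, X ∖ U = {0, 1, 2, 3} — both open, so U is clopen.
  U = {0, 1, 2}, X ∖ U = {3, 4, 5} — both open, so U is clopen.
  U = {0, 1, 3}, X ∖ U = {2, 4, 5} — both open, so U is clopen.
  U = {0, 1, 4}, X ∖ U = {2, 3, 5} — both open, so U is clopen.
  U = {0, 1, 5}, X ∖ U = {2, 3, 4} — both open, so U is clopen.
  U = {2, 3, 4}, X ∖ U = {0, 1, 5} — both open, so U is clopen.
  U = {2, 3, 5}, X ∖ U = {0, 1, 4} — both open, so U is clopen.
  U = {2, 4, 5}, X ∖ U = {0, 1, 3} — both open, so U is clopen.
  U = {3, 4, 5}, X ∖ U = {0, 1, 2} — both open, so U is clopen.
  U = {0, 1, 2, 3}, X ∖ U = {4, 5} — both open, so U is clopen.
  U = {0, 1, 2, 4}, X ∖ U = {3, 5} — both open, so U is clopen.
  U = {0, 1, 2, 5}, X ∖ U = {3, 4} — both open, so U is clopen.
  U = {0, 1, 3, 4}, X ∖ U = {2, 5} — both open, so U is clopen.
  U = {0, 1, 3, 5}, X ∖ U = {2, 4} — both open, so U is clopen.
  U = {0, 1, 4, 5}, X ∖ U = {2, 3} — both open, so U is clopen.
  U = {2, 3, 4, 5}, X ∖ U = {0, 1} — both open, so U is clopen.
  U = {0, 1, 2, 3, 4}, X ∖ U = {5} — both open, so U is clopen.
  U = {0, 1, 2, 3, 5}, X ∖ U = {4} — both open, so U is clopen.
  U = {0, 1, 2, 4, 5}, X ∖ U = {3} — both open, so U is clopen.
  U = {0, 1, 3, 4, 5}, X ∖ U = {2} — both open, so U is clopen.
  U = {0, 1, 2, 3, 4, 5}, X ∖ U = ∅ — both open, so U is clopen.
Nontrivial clopen(s) exist: e.g. {2, 3, 4}. So (X, τ) is disconnected.
Compute connected components by grouping points that agree on all clopens:
  component: {2}
  component: {3}
  component: {4}
  component: {5}
  component: {0, 1}


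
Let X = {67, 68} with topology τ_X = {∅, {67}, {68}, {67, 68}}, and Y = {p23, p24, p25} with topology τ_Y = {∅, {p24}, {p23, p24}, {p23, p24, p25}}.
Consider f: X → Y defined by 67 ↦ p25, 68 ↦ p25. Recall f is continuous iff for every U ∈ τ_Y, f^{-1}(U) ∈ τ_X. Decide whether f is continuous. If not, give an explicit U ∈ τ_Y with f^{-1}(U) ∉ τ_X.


f IS continuous.

Compute f^{-1}(U) for each U ∈ τ_Y:
  U = ∅: f^{-1}(U) = ∅ ∈ τ_X ✓.
  U = {p24}: f^{-1}(U) = ∅ ∈ τ_X ✓.
  U = {p23, p24}: f^{-1}(U) = ∅ ∈ τ_X ✓.
  U = {p23, p24, p25}: f^{-1}(U) = {67, 68} ∈ τ_X ✓.
Every preimage lies in τ_X, so f IS continuous.


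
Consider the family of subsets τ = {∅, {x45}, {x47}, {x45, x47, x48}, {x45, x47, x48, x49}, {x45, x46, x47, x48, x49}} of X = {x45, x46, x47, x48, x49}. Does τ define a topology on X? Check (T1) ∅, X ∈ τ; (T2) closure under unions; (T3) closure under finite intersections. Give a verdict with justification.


τ is NOT a topology on X.

Axiom (T1): ∅ ∈ τ? Yes; X ∈ τ? Yes.
Axiom (T2/T3): check pairwise unions and intersections of members of τ.
Counterexample for (T2): {x45} ∪ {x47} = {x45, x47} ∉ τ. Therefore τ is NOT a topology.


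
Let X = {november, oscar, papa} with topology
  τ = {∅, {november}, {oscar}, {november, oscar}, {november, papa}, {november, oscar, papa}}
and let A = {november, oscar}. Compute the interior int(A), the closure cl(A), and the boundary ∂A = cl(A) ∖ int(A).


int(A) = {november, oscar}, cl(A) = {november, oscar, papa}, ∂A = {papa}.

Closed sets in (X, τ) are complements of opens:
  closed(X, τ) = {∅, {oscar}, {papa}, {november, papa}, {oscar, papa}, {november, oscar, papa}}.
int(A) = ⋃ {U ∈ τ : U ⊆ A}. Opens contained in A: ∅, {november}, {oscar}, {november, oscar}.
Taking the union of these: int(A) = {november, oscar}.
cl(A) = ⋂ {C closed : A ⊆ C}. Closed sets containing A: {november, oscar, papa}.
Intersecting these: cl(A) = {november, oscar, papa}.
∂A = cl(A) ∖ int(A) = {november, oscar, papa} ∖ {november, oscar} = {papa}.


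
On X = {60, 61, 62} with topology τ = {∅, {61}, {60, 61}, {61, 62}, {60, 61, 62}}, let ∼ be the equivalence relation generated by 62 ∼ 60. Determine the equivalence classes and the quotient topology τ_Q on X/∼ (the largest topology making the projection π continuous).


X/∼ = {[60=62], [61]}; |τ_Q| = 3.

Equivalence classes: [60=62], [61].
Quotient map π: X → X/∼ sends 60 ↦ [60=62], 61 ↦ [61], 62 ↦ [60=62].
For each subset V ⊆ X/∼, compute π^{-1}(V) ⊆ X and check whether π^{-1}(V) ∈ τ. V is open in τ_Q iff π^{-1}(V) ∈ τ.
  V = {}: π^{-1}(V) = ∅ ∈ τ ✓.
  V = {[60=62]}: π^{-1}(V) = {60, 62} ∉ τ ✗.
  V = {[61]}: π^{-1}(V) = {61} ∈ τ ✓.
  V = {[60=62], [61]}: π^{-1}(V) = {60, 61, 62} ∈ τ ✓.
Open sets in the quotient: τ_Q = {{}, {[61]}, {[60=62], [61]}} (3 elements).


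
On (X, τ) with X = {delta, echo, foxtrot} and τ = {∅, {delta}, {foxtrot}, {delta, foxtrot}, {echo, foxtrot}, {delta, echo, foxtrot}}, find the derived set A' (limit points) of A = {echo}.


A' = ∅

For each x ∈ X, list the open sets U ∈ τ with x ∈ U, then check whether U ∩ (A ∖ {x}) ≠ ∅ for every such U.
  x = delta: open {delta} ∋ x has {delta} ∩ (A ∖ {delta}) = ∅, so x is NOT a limit point.
  x = echo: open {echo, foxtrot} ∋ x has {echo, foxtrot} ∩ (A ∖ {echo}) = ∅, so x is NOT a limit point.
  x = foxtrot: open {foxtrot} ∋ x has {foxtrot} ∩ (A ∖ {foxtrot}) = ∅, so x is NOT a limit point.
Collecting: A' = ∅.


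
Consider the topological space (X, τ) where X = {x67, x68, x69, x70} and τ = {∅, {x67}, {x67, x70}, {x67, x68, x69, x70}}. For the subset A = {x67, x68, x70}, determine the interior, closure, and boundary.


int(A) = {x67, x70}, cl(A) = {x67, x68, x69, x70}, ∂A = {x68, x69}.

Closed sets in (X, τ) are complements of opens:
  closed(X, τ) = {∅, {x68, x69}, {x68, x69, x70}, {x67, x68, x69, x70}}.
int(A) = ⋃ {U ∈ τ : U ⊆ A}. Opens contained in A: ∅, {x67}, {x67, x70}.
Taking the union of these: int(A) = {x67, x70}.
cl(A) = ⋂ {C closed : A ⊆ C}. Closed sets containing A: {x67, x68, x69, x70}.
Intersecting these: cl(A) = {x67, x68, x69, x70}.
∂A = cl(A) ∖ int(A) = {x67, x68, x69, x70} ∖ {x67, x70} = {x68, x69}.


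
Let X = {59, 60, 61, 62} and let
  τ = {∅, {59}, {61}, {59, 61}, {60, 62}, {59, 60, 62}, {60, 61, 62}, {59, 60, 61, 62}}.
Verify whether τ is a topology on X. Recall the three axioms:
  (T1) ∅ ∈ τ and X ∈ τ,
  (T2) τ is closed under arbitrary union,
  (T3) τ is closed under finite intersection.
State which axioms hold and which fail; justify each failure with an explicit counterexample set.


τ IS a topology on X.

Axiom (T1): ∅ ∈ τ? Yes; X ∈ τ? Yes.
Axiom (T2/T3): check pairwise unions and intersections of members of τ.
All pairwise intersections and unions checked — each lies in τ. Therefore τ satisfies (T1), (T2), (T3): it IS a topology on X.


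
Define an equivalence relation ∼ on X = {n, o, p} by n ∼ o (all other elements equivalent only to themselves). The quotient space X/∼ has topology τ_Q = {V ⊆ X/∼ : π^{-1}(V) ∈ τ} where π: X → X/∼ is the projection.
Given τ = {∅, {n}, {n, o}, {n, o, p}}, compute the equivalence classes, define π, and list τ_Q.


X/∼ = {[n=o], [p]}; |τ_Q| = 3.

Equivalence classes: [n=o], [p].
Quotient map π: X → X/∼ sends n ↦ [n=o], o ↦ [n=o], p ↦ [p].
For each subset V ⊆ X/∼, compute π^{-1}(V) ⊆ X and check whether π^{-1}(V) ∈ τ. V is open in τ_Q iff π^{-1}(V) ∈ τ.
  V = {}: π^{-1}(V) = ∅ ∈ τ ✓.
  V = {[n=o]}: π^{-1}(V) = {n, o} ∈ τ ✓.
  V = {[p]}: π^{-1}(V) = {p} ∉ τ ✗.
  V = {[n=o], [p]}: π^{-1}(V) = {n, o, p} ∈ τ ✓.
Open sets in the quotient: τ_Q = {{}, {[n=o]}, {[n=o], [p]}} (3 elements).


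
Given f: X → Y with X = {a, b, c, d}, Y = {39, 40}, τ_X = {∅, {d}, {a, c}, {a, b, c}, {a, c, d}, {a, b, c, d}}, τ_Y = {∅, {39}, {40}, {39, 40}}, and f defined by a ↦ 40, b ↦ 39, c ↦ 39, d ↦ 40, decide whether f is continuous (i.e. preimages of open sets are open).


f is NOT continuous.

Compute f^{-1}(U) for each U ∈ τ_Y:
  U = ∅: f^{-1}(U) = ∅ ∈ τ_X ✓.
  U = {39}: f^{-1}(U) = {b, c} ∉ τ_X ✗.
  U = {40}: f^{-1}(U) = {a, d} ∉ τ_X ✗.
  U = {39, 40}: f^{-1}(U) = {a, b, c, d} ∈ τ_X ✓.
Found U = {39} with f^{-1}(U) = {b, c} not in τ_X. Therefore f is NOT continuous.


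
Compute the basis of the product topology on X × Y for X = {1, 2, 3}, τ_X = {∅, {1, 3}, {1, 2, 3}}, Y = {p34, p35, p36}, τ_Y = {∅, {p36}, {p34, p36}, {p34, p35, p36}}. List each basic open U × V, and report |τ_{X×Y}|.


Basis B = {∅ × ∅, {1, 3} × {p36}, {1, 2, 3} × {p36}, {1, 3} × {p34, p36}, {1, 3} × {p34, p35, p36}, {1, 2, 3} × {p34, p36}, {1, 2, 3} × {p34, p35, p36}}; |τ_{X×Y}| = 10.

Enumerate products U × V with U ∈ τ_X, V ∈ τ_Y (deduplicated):
  ∅ × ∅ = {} (∅)
  {1, 3} × {p36} = {(1,p36), (3,p36)}
  {1, 2, 3} × {p36} = {(1,p36), (2,p36), (3,p36)}
  {1, 3} × {p34, p36} = {(1,p34), (1,p36), (3,p34), (3,p36)}
  {1, 3} × {p34, p35, p36} = {(1,p34), (1,p35), (1,p36), (3,p34), (3,p35), (3,p36)}
  {1, 2, 3} × {p34, p36} = {(1,p34), (1,p36), (2,p34), (2,p36), (3,p34), (3,p36)}
  {1, 2, 3} × {p34, p35, p36} = {(1,p34), (1,p35), (1,p36), (2,p34), (2,p35), (2,p36), (3,p34), (3,p35), (3,p36)}
These 7 distinct sets form the basis B.
Close under arbitrary unions to get τ_{X×Y}; counting gives |τ_{X×Y}| = 10.


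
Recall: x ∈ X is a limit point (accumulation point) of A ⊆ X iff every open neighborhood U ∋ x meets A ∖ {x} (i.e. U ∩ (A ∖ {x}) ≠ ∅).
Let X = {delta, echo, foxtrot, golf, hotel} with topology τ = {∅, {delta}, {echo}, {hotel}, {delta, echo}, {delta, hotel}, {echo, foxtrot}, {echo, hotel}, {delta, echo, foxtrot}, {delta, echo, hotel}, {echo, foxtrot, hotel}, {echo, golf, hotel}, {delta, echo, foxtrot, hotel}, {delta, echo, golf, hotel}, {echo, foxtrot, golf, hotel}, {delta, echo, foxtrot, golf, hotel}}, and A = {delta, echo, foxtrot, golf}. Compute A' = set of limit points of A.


A' = {foxtrot, golf}

For each x ∈ X, list the open sets U ∈ τ with x ∈ U, then check whether U ∩ (A ∖ {x}) ≠ ∅ for every such U.
  x = delta: open {delta} ∋ x has {delta} ∩ (A ∖ {delta}) = ∅, so x is NOT a limit point.
  x = echo: open {echo} ∋ x has {echo} ∩ (A ∖ {echo}) = ∅, so x is NOT a limit point.
  x = foxtrot: opens ∋ x are {echo, foxtrot}, {delta, echo, foxtrot}, {echo, foxtrot, hotel}, {delta, echo, foxtrot, hotel}, {echo, foxtrot, golf, hotel}, {delta, echo, foxtrot, golf, hotel}; each meets A ∖ {foxtrot}, so x IS a limit point.
  x = golf: opens ∋ x are {echo, golf, hotel}, {delta, echo, golf, hotel}, {echo, foxtrot, golf, hotel}, {delta, echo, foxtrot, golf, hotel}; each meets A ∖ {golf}, so x IS a limit point.
  x = hotel: open {hotel} ∋ x has {hotel} ∩ (A ∖ {hotel}) = ∅, so x is NOT a limit point.
Collecting: A' = {foxtrot, golf}.


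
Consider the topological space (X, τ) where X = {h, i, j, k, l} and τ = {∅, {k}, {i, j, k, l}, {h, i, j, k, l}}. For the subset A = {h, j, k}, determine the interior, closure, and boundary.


int(A) = {k}, cl(A) = {h, i, j, k, l}, ∂A = {h, i, j, l}.

Closed sets in (X, τ) are complements of opens:
  closed(X, τ) = {∅, {h}, {h, i, j, l}, {h, i, j, k, l}}.
int(A) = ⋃ {U ∈ τ : U ⊆ A}. Opens contained in A: ∅, {k}.
Taking the union of these: int(A) = {k}.
cl(A) = ⋂ {C closed : A ⊆ C}. Closed sets containing A: {h, i, j, k, l}.
Intersecting these: cl(A) = {h, i, j, k, l}.
∂A = cl(A) ∖ int(A) = {h, i, j, k, l} ∖ {k} = {h, i, j, l}.


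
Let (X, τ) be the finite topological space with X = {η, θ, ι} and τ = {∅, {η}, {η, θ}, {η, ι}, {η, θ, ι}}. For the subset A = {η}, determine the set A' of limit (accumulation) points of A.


A' = {θ, ι}

For each x ∈ X, list the open sets U ∈ τ with x ∈ U, then check whether U ∩ (A ∖ {x}) ≠ ∅ for every such U.
  x = η: open {η} ∋ x has {η} ∩ (A ∖ {η}) = ∅, so x is NOT a limit point.
  x = θ: opens ∋ x are {η, θ}, {η, θ, ι}; each meets A ∖ {θ}, so x IS a limit point.
  x = ι: opens ∋ x are {η, ι}, {η, θ, ι}; each meets A ∖ {ι}, so x IS a limit point.
Collecting: A' = {θ, ι}.


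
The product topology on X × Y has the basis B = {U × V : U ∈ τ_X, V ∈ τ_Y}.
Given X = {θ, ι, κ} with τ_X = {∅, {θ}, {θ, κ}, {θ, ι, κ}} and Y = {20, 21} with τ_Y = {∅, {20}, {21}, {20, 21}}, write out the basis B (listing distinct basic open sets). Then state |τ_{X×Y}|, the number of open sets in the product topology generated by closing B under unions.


Basis B = {∅ × ∅, {θ} × {20}, {θ} × {21}, {θ} × {20, 21}, {θ, κ} × {20}, {θ, κ} × {21}, {θ, ι, κ} × {20}, {θ, ι, κ} × {21}, {θ, κ} × {20, 21}, {θ, ι, κ} × {20, 21}}; |τ_{X×Y}| = 16.

Enumerate products U × V with U ∈ τ_X, V ∈ τ_Y (deduplicated):
  ∅ × ∅ = {} (∅)
  {θ} × {20} = {(θ,20)}
  {θ} × {21} = {(θ,21)}
  {θ} × {20, 21} = {(θ,20), (θ,21)}
  {θ, κ} × {20} = {(θ,20), (κ,20)}
  {θ, κ} × {21} = {(θ,21), (κ,21)}
  {θ, ι, κ} × {20} = {(θ,20), (ι,20), (κ,20)}
  {θ, ι, κ} × {21} = {(θ,21), (ι,21), (κ,21)}
  {θ, κ} × {20, 21} = {(θ,20), (θ,21), (κ,20), (κ,21)}
  {θ, ι, κ} × {20, 21} = {(θ,20), (θ,21), (ι,20), (ι,21), (κ,20), (κ,21)}
These 10 distinct sets form the basis B.
Close under arbitrary unions to get τ_{X×Y}; counting gives |τ_{X×Y}| = 16.


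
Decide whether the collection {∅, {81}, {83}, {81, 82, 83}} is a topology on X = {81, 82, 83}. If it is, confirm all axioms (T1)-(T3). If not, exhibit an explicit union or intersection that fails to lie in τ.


τ is NOT a topology on X.

Axiom (T1): ∅ ∈ τ? Yes; X ∈ τ? Yes.
Axiom (T2/T3): check pairwise unions and intersections of members of τ.
Counterexample for (T2): {81} ∪ {83} = {81, 83} ∉ τ. Therefore τ is NOT a topology.


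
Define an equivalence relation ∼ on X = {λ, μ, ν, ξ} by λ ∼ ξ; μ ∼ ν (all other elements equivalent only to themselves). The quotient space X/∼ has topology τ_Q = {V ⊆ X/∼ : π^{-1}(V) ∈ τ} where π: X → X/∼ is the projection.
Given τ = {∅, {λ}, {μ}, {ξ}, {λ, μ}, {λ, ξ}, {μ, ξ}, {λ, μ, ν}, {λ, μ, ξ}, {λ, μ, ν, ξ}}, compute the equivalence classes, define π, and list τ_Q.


X/∼ = {[λ=ξ], [μ=ν]}; |τ_Q| = 3.

Equivalence classes: [λ=ξ], [μ=ν].
Quotient map π: X → X/∼ sends λ ↦ [λ=ξ], μ ↦ [μ=ν], ν ↦ [μ=ν], ξ ↦ [λ=ξ].
For each subset V ⊆ X/∼, compute π^{-1}(V) ⊆ X and check whether π^{-1}(V) ∈ τ. V is open in τ_Q iff π^{-1}(V) ∈ τ.
  V = {}: π^{-1}(V) = ∅ ∈ τ ✓.
  V = {[λ=ξ]}: π^{-1}(V) = {λ, ξ} ∈ τ ✓.
  V = {[μ=ν]}: π^{-1}(V) = {μ, ν} ∉ τ ✗.
  V = {[λ=ξ], [μ=ν]}: π^{-1}(V) = {λ, μ, ν, ξ} ∈ τ ✓.
Open sets in the quotient: τ_Q = {{}, {[λ=ξ]}, {[λ=ξ], [μ=ν]}} (3 elements).


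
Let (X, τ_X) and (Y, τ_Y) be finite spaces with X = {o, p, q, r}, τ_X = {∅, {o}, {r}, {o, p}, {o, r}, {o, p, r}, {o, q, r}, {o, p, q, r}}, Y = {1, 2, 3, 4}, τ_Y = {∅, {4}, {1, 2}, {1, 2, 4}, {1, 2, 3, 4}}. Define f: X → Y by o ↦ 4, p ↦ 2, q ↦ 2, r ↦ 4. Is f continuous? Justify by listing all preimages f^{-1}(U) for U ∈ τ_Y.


f is NOT continuous.

Compute f^{-1}(U) for each U ∈ τ_Y:
  U = ∅: f^{-1}(U) = ∅ ∈ τ_X ✓.
  U = {4}: f^{-1}(U) = {o, r} ∈ τ_X ✓.
  U = {1, 2}: f^{-1}(U) = {p, q} ∉ τ_X ✗.
  U = {1, 2, 4}: f^{-1}(U) = {o, p, q, r} ∈ τ_X ✓.
  U = {1, 2, 3, 4}: f^{-1}(U) = {o, p, q, r} ∈ τ_X ✓.
Found U = {1, 2} with f^{-1}(U) = {p, q} not in τ_X. Therefore f is NOT continuous.


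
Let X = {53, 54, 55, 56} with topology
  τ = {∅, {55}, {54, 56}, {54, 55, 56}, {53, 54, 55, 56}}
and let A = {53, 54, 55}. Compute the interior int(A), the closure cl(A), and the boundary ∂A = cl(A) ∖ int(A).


int(A) = {55}, cl(A) = {53, 54, 55, 56}, ∂A = {53, 54, 56}.

Closed sets in (X, τ) are complements of opens:
  closed(X, τ) = {∅, {53}, {53, 55}, {53, 54, 56}, {53, 54, 55, 56}}.
int(A) = ⋃ {U ∈ τ : U ⊆ A}. Opens contained in A: ∅, {55}.
Taking the union of these: int(A) = {55}.
cl(A) = ⋂ {C closed : A ⊆ C}. Closed sets containing A: {53, 54, 55, 56}.
Intersecting these: cl(A) = {53, 54, 55, 56}.
∂A = cl(A) ∖ int(A) = {53, 54, 55, 56} ∖ {55} = {53, 54, 56}.


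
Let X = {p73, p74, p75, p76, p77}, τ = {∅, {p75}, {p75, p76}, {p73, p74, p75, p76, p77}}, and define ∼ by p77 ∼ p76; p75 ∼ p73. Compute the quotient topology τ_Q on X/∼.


X/∼ = {[p73=p75], [p74], [p76=p77]}; |τ_Q| = 2.

Equivalence classes: [p73=p75], [p74], [p76=p77].
Quotient map π: X → X/∼ sends p73 ↦ [p73=p75], p74 ↦ [p74], p75 ↦ [p73=p75], p76 ↦ [p76=p77], p77 ↦ [p76=p77].
For each subset V ⊆ X/∼, compute π^{-1}(V) ⊆ X and check whether π^{-1}(V) ∈ τ. V is open in τ_Q iff π^{-1}(V) ∈ τ.
  V = {}: π^{-1}(V) = ∅ ∈ τ ✓.
  V = {[p73=p75]}: π^{-1}(V) = {p73, p75} ∉ τ ✗.
  V = {[p74]}: π^{-1}(V) = {p74} ∉ τ ✗.
  V = {[p73=p75], [p74]}: π^{-1}(V) = {p73, p74, p75} ∉ τ ✗.
  V = {[p76=p77]}: π^{-1}(V) = {p76, p77} ∉ τ ✗.
  V = {[p73=p75], [p76=p77]}: π^{-1}(V) = {p73, p75, p76, p77} ∉ τ ✗.
  V = {[p74], [p76=p77]}: π^{-1}(V) = {p74, p76, p77} ∉ τ ✗.
  V = {[p73=p75], [p74], [p76=p77]}: π^{-1}(V) = {p73, p74, p75, p76, p77} ∈ τ ✓.
Open sets in the quotient: τ_Q = {{}, {[p73=p75], [p74], [p76=p77]}} (2 elements).


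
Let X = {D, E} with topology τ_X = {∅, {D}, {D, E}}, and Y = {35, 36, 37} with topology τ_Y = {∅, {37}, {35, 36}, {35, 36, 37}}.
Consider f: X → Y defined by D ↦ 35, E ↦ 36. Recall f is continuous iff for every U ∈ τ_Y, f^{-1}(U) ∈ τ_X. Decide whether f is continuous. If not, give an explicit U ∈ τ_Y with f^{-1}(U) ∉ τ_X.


f IS continuous.

Compute f^{-1}(U) for each U ∈ τ_Y:
  U = ∅: f^{-1}(U) = ∅ ∈ τ_X ✓.
  U = {37}: f^{-1}(U) = ∅ ∈ τ_X ✓.
  U = {35, 36}: f^{-1}(U) = {D, E} ∈ τ_X ✓.
  U = {35, 36, 37}: f^{-1}(U) = {D, E} ∈ τ_X ✓.
Every preimage lies in τ_X, so f IS continuous.


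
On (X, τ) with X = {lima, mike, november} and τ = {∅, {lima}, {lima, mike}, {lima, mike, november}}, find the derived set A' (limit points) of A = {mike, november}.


A' = {november}

For each x ∈ X, list the open sets U ∈ τ with x ∈ U, then check whether U ∩ (A ∖ {x}) ≠ ∅ for every such U.
  x = lima: open {lima} ∋ x has {lima} ∩ (A ∖ {lima}) = ∅, so x is NOT a limit point.
  x = mike: open {lima, mike} ∋ x has {lima, mike} ∩ (A ∖ {mike}) = ∅, so x is NOT a limit point.
  x = november: opens ∋ x are {lima, mike, november}; each meets A ∖ {november}, so x IS a limit point.
Collecting: A' = {november}.


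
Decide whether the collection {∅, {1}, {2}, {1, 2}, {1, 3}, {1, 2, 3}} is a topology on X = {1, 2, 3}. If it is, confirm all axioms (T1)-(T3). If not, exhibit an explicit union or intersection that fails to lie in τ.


τ IS a topology on X.

Axiom (T1): ∅ ∈ τ? Yes; X ∈ τ? Yes.
Axiom (T2/T3): check pairwise unions and intersections of members of τ.
All pairwise intersections and unions checked — each lies in τ. Therefore τ satisfies (T1), (T2), (T3): it IS a topology on X.


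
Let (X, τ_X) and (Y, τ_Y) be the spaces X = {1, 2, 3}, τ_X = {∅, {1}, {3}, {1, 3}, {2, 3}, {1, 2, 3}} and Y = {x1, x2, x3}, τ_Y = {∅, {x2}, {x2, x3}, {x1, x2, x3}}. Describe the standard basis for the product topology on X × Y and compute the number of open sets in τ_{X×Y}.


Basis B = {∅ × ∅, {1} × {x2}, {3} × {x2}, {1} × {x2, x3}, {1, 3} × {x2}, {2, 3} × {x2}, {3} × {x2, x3}, {1} × {x1, x2, x3}, {1, 2, 3} × {x2}, {3} × {x1, x2, x3}, {1, 3} × {x2, x3}, {2, 3} × {x2, x3}, {1, 3} × {x1, x2, x3}, {1, 2, 3} × {x2, x3}, {2, 3} × {x1, x2, x3}, {1, 2, 3} × {x1, x2, x3}}; |τ_{X×Y}| = 40.

Enumerate products U × V with U ∈ τ_X, V ∈ τ_Y (deduplicated):
  ∅ × ∅ = {} (∅)
  {1} × {x2} = {(1,x2)}
  {3} × {x2} = {(3,x2)}
  {1} × {x2, x3} = {(1,x2), (1,x3)}
  {1, 3} × {x2} = {(1,x2), (3,x2)}
  {2, 3} × {x2} = {(2,x2), (3,x2)}
  {3} × {x2, x3} = {(3,x2), (3,x3)}
  {1} × {x1, x2, x3} = {(1,x1), (1,x2), (1,x3)}
  {1, 2, 3} × {x2} = {(1,x2), (2,x2), (3,x2)}
  {3} × {x1, x2, x3} = {(3,x1), (3,x2), (3,x3)}
  {1, 3} × {x2, x3} = {(1,x2), (1,x3), (3,x2), (3,x3)}
  {2, 3} × {x2, x3} = {(2,x2), (2,x3), (3,x2), (3,x3)}
  {1, 3} × {x1, x2, x3} = {(1,x1), (1,x2), (1,x3), (3,x1), (3,x2), (3,x3)}
  {1, 2, 3} × {x2, x3} = {(1,x2), (1,x3), (2,x2), (2,x3), (3,x2), (3,x3)}
  {2, 3} × {x1, x2, x3} = {(2,x1), (2,x2), (2,x3), (3,x1), (3,x2), (3,x3)}
  {1, 2, 3} × {x1, x2, x3} = {(1,x1), (1,x2), (1,x3), (2,x1), (2,x2), (2,x3), (3,x1), (3,x2), (3,x3)}
These 16 distinct sets form the basis B.
Close under arbitrary unions to get τ_{X×Y}; counting gives |τ_{X×Y}| = 40.


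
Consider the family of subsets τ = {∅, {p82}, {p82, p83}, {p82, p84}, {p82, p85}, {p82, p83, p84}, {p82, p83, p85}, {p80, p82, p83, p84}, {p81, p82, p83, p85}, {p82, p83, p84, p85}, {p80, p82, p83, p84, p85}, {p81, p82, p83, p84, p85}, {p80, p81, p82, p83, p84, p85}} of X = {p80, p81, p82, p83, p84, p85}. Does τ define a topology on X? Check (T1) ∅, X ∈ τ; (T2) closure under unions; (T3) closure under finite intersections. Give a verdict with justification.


τ is NOT a topology on X.

Axiom (T1): ∅ ∈ τ? Yes; X ∈ τ? Yes.
Axiom (T2/T3): check pairwise unions and intersections of members of τ.
Counterexample for (T2): {p82, p84} ∪ {p82, p85} = {p82, p84, p85} ∉ τ. Therefore τ is NOT a topology.
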